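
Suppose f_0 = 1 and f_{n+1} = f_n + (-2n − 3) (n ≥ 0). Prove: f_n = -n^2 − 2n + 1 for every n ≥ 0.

Base case: f_0 = 1, and -0^2 − 2·0 + 1 = 1.
Assume f_k = -k^2 − 2k + 1.
Then f_{k+1} = f_k + (-2k − 3) = (-k^2 − 2k + 1) + (-2k − 3) = -k^2 − 4k − 2,
and -(k+1)^2 − 2·(k+1) + 1 = -k^2 − 4k − 2.
By induction, f_n = -n^2 − 2n + 1 for all n ≥ 0.

f_n = -n^2 − 2n + 1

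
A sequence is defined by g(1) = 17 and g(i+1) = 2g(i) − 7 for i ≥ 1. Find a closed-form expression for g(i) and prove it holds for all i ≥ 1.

Claim: g(i) = 5·2^i + 7.

Base case: g(1) = 17, and 5·2^1 + 7 = 10 + 7 = 17.
Assume g(m) = 5·2^m + 7 for some m ≥ 1.
Then g(m+1) = 2g(m) − 7 = 2·(5·2^m + 7) − 7 = 10·2^m + 14 − 7 = 5·2^{m+1} + 7.
So the formula holds for m+1, and by induction g(i) = 5·2^i + 7 for all i ≥ 1.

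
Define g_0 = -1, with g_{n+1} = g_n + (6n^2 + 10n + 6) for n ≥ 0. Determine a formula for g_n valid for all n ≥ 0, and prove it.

Claim: g_n = 2n^3 + 2n^2 + 2n − 1.

Base case: g_0 = -1, and 2·0^3 + 2·0^2 + 2·0 − 1 = -1.
Assume g_r = 2r^3 + 2r^2 + 2r − 1.
Then g_{r+1} = g_r + (6r^2 + 10r + 6) = (2r^3 + 2r^2 + 2r − 1) + (6r^2 + 10r + 6) = 2r^3 + 8r^2 + 12r + 5,
and 2·(r+1)^3 + 2·(r+1)^2 + 2·(r+1) − 1 = 2r^3 + 8r^2 + 12r + 5.
By induction, g_n = 2n^3 + 2n^2 + 2n − 1 for all n ≥ 0.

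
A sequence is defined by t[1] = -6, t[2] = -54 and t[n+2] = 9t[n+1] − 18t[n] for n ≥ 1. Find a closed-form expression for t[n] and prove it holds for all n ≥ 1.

Claim: t[n] = 2·3^n − 2·6^n.

Base cases: t[1] = -6 and 2·3^1 − 2·6^1 = -6; t[2] = -54 and 2·3^2 − 2·6^2 = -54.
Assume t[j] = 2·3^j − 2·6^j for all 1 ≤ j ≤ r, where r ≥ 2.
Then t[r+1] = 9t[r] − 18t[r−1] = 9·(2·3^r − 2·6^r) − 18·(2·3^{r−1} − 2·6^{r−1}) = 2·(9·3 − 18)3^{r−1} − 2·(9·6 − 18)6^{r−1} = 18·3^{r−1} − 72·6^{r−1} = 2·3^{r+1} − 2·6^{r+1}.
So the formula holds for r+1, and by strong induction t[n] = 2·3^n − 2·6^n for all n ≥ 1.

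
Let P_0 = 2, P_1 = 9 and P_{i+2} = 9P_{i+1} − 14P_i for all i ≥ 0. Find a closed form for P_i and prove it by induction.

Claim: P_i = 7^i + 2^i.

Base cases: P_0 = 2 and 7^0 + 2^0 = 2; P_1 = 9 and 7^1 + 2^1 = 9.
Assume P_j = 7^j + 2^j for all 0 ≤ j ≤ m, where m ≥ 1.
Then P_{m+1} = 9P_m − 14P_{m−1} = 9·(7^m + 2^m) − 14·(7^{m−1} + 2^{m−1}) = (9·7 − 14)7^{m−1} + (9·2 − 14)2^{m−1} = 49·7^{m−1} + 4·2^{m−1} = 7^{m+1} + 2^{m+1}.
So the formula holds for m+1, and by strong induction P_i = 7^i + 2^i for all i ≥ 0.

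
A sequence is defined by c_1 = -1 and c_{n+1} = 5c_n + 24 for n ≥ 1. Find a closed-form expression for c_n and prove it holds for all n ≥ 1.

Claim: c_n = 5^n − 6.

Base case: c_1 = -1, and 5^1 − 6 = 5 − 6 = -1.
Assume c_r = 5^r − 6 for some r ≥ 1.
Then c_{r+1} = 5c_r + 24 = 5·(5^r − 6) + 24 = 5^{r+1} − 30 + 24 = 5^{r+1} − 6.
This completes the inductive step, so c_n = 5^n − 6 for all n ≥ 1.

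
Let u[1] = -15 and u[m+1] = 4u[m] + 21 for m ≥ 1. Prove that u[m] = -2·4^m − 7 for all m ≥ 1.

Base case: u[1] = -15, and -2·4^1 − 7 = -8 − 7 = -15.
Assume u[j] = -2·4^j − 7 for some j ≥ 1.
Then u[j+1] = 4u[j] + 21 = 4·(-2·4^j − 7) + 21 = -8·4^j − 28 + 21 = -2·4^{j+1} − 7.
By induction, u[m] = -2·4^m − 7 for all m ≥ 1.

u[m] = -2·4^m − 7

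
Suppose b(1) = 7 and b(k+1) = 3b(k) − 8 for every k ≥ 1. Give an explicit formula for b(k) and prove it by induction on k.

Claim: b(k) = 3^k + 4.

Base case: b(1) = 7, and 3^1 + 4 = 3 + 4 = 7.
Assume b(j) = 3^j + 4 for some j ≥ 1.
Then b(j+1) = 3b(j) − 8 = 3·(3^j + 4) − 8 = 3^{j+1} + 12 − 8 = 3^{j+1} + 4.
So the formula holds for j+1, and by induction b(k) = 3^k + 4 for all k ≥ 1.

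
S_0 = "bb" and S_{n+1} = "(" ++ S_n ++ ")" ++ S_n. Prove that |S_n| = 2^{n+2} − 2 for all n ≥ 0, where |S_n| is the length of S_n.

Base case: |S_0| = 2, and 2^{0+2} − 2 = 2.
Assume |S_k| = 2^{k+2} − 2.
Then |S_{k+1}| = 1 + |S_k| + 1 + |S_k| = 2|S_k| + 2 = 2(2^{k+2} − 2) + 2 = 2^{k+3} − 4 + 2 = 2^{k+3} − 2.
By induction, |S_n| = 2^{n+2} − 2 for all n ≥ 0.

|S_n| = 2^{n+2} − 2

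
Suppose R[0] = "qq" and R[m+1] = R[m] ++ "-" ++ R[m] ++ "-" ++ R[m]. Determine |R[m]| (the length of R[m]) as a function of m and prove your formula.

Claim: |R[m]| = 3^{m+1} − 1.

Base case: |R[0]| = 2, and 3^{0+1} − 1 = 2.
Assume |R[j]| = 3^{j+1} − 1.
Then |R[j+1]| = 3|R[j]| + 2 = 3(3^{j+1} − 1) + 2 = 3^{j+2} − 3 + 2 = 3^{j+2} − 1.
By induction, |R[m]| = 3^{m+1} − 1 for all m ≥ 0.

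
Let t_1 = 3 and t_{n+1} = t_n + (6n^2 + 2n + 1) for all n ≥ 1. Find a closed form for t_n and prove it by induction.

Claim: t_n = 2n^3 − 2n^2 + n + 2.

Base case: t_1 = 3, and 2·1^3 − 2·1^2 + 1 + 2 = 3.
Assume t_k = 2k^3 − 2k^2 + k + 2.
Then t_{k+1} = t_k + (6k^2 + 2k + 1) = (2k^3 − 2k^2 + k + 2) + (6k^2 + 2k + 1) = 2k^3 + 4k^2 + 3k + 3,
and 2·(k+1)^3 − 2·(k+1)^2 + (k+1) + 2 = 2k^3 + 4k^2 + 3k + 3.
By induction, t_n = 2n^3 − 2n^2 + n + 2 for all n ≥ 1.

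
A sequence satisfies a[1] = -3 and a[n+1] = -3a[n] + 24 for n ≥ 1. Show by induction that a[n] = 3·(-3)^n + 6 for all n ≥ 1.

Base case: a[1] = -3, and 3·(-3)^1 + 6 = -9 + 6 = -3.
Assume a[m] = 3·(-3)^m + 6 for some m ≥ 1.
Then a[m+1] = -3a[m] + 24 = -3·(3·(-3)^m + 6) + 24 = -9·(-3)^m − 18 + 24 = 3·(-3)^{m+1} + 6.
This completes the inductive step, so a[n] = 3·(-3)^n + 6 for all n ≥ 1.

a[n] = 3·(-3)^n + 6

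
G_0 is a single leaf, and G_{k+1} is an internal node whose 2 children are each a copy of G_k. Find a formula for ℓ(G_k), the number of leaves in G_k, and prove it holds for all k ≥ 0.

Claim: ℓ(G_k) = 2^k.

Base case: ℓ(G_0) = 1, and 2^0 = 1.
Assume ℓ(G_r) = 2^r.
Then ℓ(G_{r+1}) = 2·ℓ(G_r) = 2·2^r = 2^{r+1}.
Hence ℓ(G_k) = 2^k for every k ≥ 0, by induction.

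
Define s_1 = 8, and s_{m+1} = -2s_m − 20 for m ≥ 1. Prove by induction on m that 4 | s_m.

Base case: s_1 = 8 = 4·2, so 4 | s_1.
Assume 4 | s_j, so s_j = 4t for some integer t.
Then s_{j+1} = -2s_j − 20 = -2·(4t) − 20 = 4(-2t − 5), so 4 | s_{j+1}.
By induction, 4 | s_m for all m ≥ 1.

4 | s_m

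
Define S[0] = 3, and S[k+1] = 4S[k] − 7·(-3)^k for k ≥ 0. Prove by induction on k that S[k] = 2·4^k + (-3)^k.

Base case: S[0] = 3, and 2·4^0 + (-3)^0 = 2 + 1 = 3.
Assume S[j] = 2·4^j + (-3)^j for some j ≥ 0.
Then S[j+1] = 4S[j] − 7·(-3)^j = 4·(2·4^j + (-3)^j) − 7·(-3)^j = 2·4^{j+1} + 4·(-3)^j − 7·(-3)^j = 2·4^{j+1} − 3·(-3)^j = 2·4^{j+1} + (-3)^{j+1}.
So the formula holds for j+1, and by induction S[k] = 2·4^k + (-3)^k for all k ≥ 0.

S[k] = 2·4^k + (-3)^k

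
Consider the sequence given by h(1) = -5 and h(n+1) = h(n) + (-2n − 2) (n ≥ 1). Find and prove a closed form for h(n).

Claim: h(n) = -n^2 − n − 3.

Base case: h(1) = -5, and -1^2 − 1 − 3 = -5.
Assume h(j) = -j^2 − j − 3.
Then h(j+1) = h(j) + (-2j − 2) = (-j^2 − j − 3) + (-2j − 2) = -j^2 − 3j − 5,
and -(j+1)^2 − (j+1) − 3 = -j^2 − 3j − 5.
Hence h(n) = -n^2 − n − 3 for every n ≥ 1, by induction.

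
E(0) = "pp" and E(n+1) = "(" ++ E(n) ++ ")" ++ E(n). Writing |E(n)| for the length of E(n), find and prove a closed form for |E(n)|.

Claim: |E(n)| = 2^{n+2} − 2.

Base case: |E(0)| = 2, and 2^{0+2} − 2 = 2.
Assume |E(k)| = 2^{k+2} − 2.
Then |E(k+1)| = 1 + |E(k)| + 1 + |E(k)| = 2|E(k)| + 2 = 2(2^{k+2} − 2) + 2 = 2^{k+3} − 4 + 2 = 2^{k+3} − 2.
Hence |E(n)| = 2^{n+2} − 2 for every n ≥ 0, by induction.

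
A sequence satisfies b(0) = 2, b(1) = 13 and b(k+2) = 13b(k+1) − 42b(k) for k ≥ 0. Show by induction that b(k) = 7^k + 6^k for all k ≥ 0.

Base cases: b(0) = 2 and 7^0 + 6^0 = 2; b(1) = 13 and 7^1 + 6^1 = 13.
Assume b(j) = 7^j + 6^j for all 0 ≤ j ≤ m, where m ≥ 1.
Then b(m+1) = 13b(m) − 42b(m−1) = 13·(7^m + 6^m) − 42·(7^{m−1} + 6^{m−1}) = (13·7 − 42)7^{m−1} + (13·6 − 42)6^{m−1} = 49·7^{m−1} + 36·6^{m−1} = 7^{m+1} + 6^{m+1}.
By strong induction, b(k) = 7^k + 6^k for all k ≥ 0.

b(k) = 7^k + 6^k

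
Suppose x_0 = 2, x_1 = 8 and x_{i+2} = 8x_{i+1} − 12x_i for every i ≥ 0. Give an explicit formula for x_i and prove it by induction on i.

Claim: x_i = 2^i + 6^i.

Base cases: x_0 = 2 and 2^0 + 6^0 = 2; x_1 = 8 and 2^1 + 6^1 = 8.
Assume x_j = 2^j + 6^j for all 0 ≤ j ≤ m, where m ≥ 1.
Then x_{m+1} = 8x_m − 12x_{m−1} = 8·(2^m + 6^m) − 12·(2^{m−1} + 6^{m−1}) = (8·2 − 12)2^{m−1} + (8·6 − 12)6^{m−1} = 4·2^{m−1} + 36·6^{m−1} = 2^{m+1} + 6^{m+1}.
So the formula holds for m+1, and by strong induction x_i = 2^i + 6^i for all i ≥ 0.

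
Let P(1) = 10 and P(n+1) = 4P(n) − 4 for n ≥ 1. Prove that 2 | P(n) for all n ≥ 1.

Base case: P(1) = 10 = 2·5, so 2 | P(1).
Assume 2 | P(j), so P(j) = 2t for some integer t.
Then P(j+1) = 4P(j) − 4 = 4·(2t) − 4 = 2(4t − 2), so 2 | P(j+1).
Hence 2 | P(n) for every n ≥ 1, by induction.

2 | P(n)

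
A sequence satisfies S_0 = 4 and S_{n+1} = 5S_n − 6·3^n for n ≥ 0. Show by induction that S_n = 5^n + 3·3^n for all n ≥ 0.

Base case: S_0 = 4, and 5^0 + 3·3^0 = 1 + 3 = 4.
Assume S_j = 5^j + 3·3^j for some j ≥ 0.
Then S_{j+1} = 5S_j − 6·3^j = 5·(5^j + 3·3^j) − 6·3^j = 5^{j+1} + 15·3^j − 6·3^j = 5^{j+1} + 9·3^j = 5^{j+1} + 3·3^{j+1}.
This completes the inductive step, so S_n = 5^n + 3·3^n for all n ≥ 0.

S_n = 5^n + 3·3^n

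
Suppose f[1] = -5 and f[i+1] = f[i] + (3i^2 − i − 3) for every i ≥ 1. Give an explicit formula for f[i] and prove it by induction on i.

Claim: f[i] = i^3 − 2i^2 − 2i − 2.

Base case: f[1] = -5, and 1^3 − 2·1^2 − 2·1 − 2 = -5.
Assume f[j] = j^3 − 2j^2 − 2j − 2.
Then f[j+1] = f[j] + (3j^2 − j − 3) = (j^3 − 2j^2 − 2j − 2) + (3j^2 − j − 3) = j^3 + j^2 − 3j − 5,
and (j+1)^3 − 2·(j+1)^2 − 2·(j+1) − 2 = j^3 + j^2 − 3j − 5.
This completes the inductive step, so f[i] = i^3 − 2i^2 − 2i − 2 for all i ≥ 1.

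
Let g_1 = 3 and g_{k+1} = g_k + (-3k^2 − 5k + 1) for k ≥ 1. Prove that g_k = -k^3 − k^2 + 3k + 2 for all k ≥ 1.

Base case: g_1 = 3, and -1^3 − 1^2 + 3·1 + 2 = 3.
Assume g_j = -j^3 − j^2 + 3j + 2.
Then g_{j+1} = g_j + (-3j^2 − 5j + 1) = (-j^3 − j^2 + 3j + 2) + (-3j^2 − 5j + 1) = -j^3 − 4j^2 − 2j + 3,
and -(j+1)^3 − (j+1)^2 + 3·(j+1) + 2 = -j^3 − 4j^2 − 2j + 3.
Hence g_k = -k^3 − k^2 + 3k + 2 for every k ≥ 1, by induction.

g_k = -k^3 − k^2 + 3k + 2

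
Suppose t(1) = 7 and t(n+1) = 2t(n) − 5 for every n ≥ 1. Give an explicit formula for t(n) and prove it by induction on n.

Claim: t(n) = 2^n + 5.

Base case: t(1) = 7, and 2^1 + 5 = 2 + 5 = 7.
Assume t(m) = 2^m + 5 for some m ≥ 1.
Then t(m+1) = 2t(m) − 5 = 2·(2^m + 5) − 5 = 2^{m+1} + 10 − 5 = 2^{m+1} + 5.
So the formula holds for m+1, and by induction t(n) = 2^n + 5 for all n ≥ 1.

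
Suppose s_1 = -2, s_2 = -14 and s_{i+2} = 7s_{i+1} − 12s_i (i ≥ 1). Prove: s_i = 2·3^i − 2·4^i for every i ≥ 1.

Base cases: s_1 = -2 and 2·3^1 − 2·4^1 = -2; s_2 = -14 and 2·3^2 − 2·4^2 = -14.
Assume s_j = 2·3^j − 2·4^j for all 1 ≤ j ≤ r, where r ≥ 2.
Then s_{r+1} = 7s_r − 12s_{r−1} = 7·(2·3^r − 2·4^r) − 12·(2·3^{r−1} − 2·4^{r−1}) = 2·(7·3 − 12)3^{r−1} − 2·(7·4 − 12)4^{r−1} = 18·3^{r−1} − 32·4^{r−1} = 2·3^{r+1} − 2·4^{r+1}.
By strong induction, s_i = 2·3^i − 2·4^i for all i ≥ 1.

s_i = 2·3^i − 2·4^i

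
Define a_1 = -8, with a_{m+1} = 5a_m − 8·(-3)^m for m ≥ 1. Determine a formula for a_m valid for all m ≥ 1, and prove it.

Claim: a_m = -5^m + (-3)^m.

Base case: a_1 = -8, and -5^1 + (-3)^1 = -5 − 3 = -8.
Assume a_k = -5^k + (-3)^k for some k ≥ 1.
Then a_{k+1} = 5a_k − 8·(-3)^k = 5·(-5^k + (-3)^k) − 8·(-3)^k = -5^{k+1} + 5·(-3)^k − 8·(-3)^k = -5^{k+1} − 3·(-3)^k = -5^{k+1} + (-3)^{k+1}.
This completes the inductive step, so a_m = -5^m + (-3)^m for all m ≥ 1.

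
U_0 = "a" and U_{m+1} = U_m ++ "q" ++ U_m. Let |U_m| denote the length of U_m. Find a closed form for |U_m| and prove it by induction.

Claim: |U_m| = 2^{m+1} − 1.

Base case: |U_0| = 1, and 2^{0+1} − 1 = 1.
Assume |U_r| = 2^{r+1} − 1.
Then |U_{r+1}| = |U_r| + 1 + |U_r| = 2|U_r| + 1 = 2(2^{r+1} − 1) + 1 = 2^{r+2} − 2 + 1 = 2^{r+2} − 1.
By induction, |U_m| = 2^{m+1} − 1 for all m ≥ 0.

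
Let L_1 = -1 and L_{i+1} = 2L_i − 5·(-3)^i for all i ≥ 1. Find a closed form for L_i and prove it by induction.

Claim: L_i = 2^i + (-3)^i.

Base case: L_1 = -1, and 2^1 + (-3)^1 = 2 − 3 = -1.
Assume L_k = 2^k + (-3)^k for some k ≥ 1.
Then L_{k+1} = 2L_k − 5·(-3)^k = 2·(2^k + (-3)^k) − 5·(-3)^k = 2^{k+1} + 2·(-3)^k − 5·(-3)^k = 2^{k+1} − 3·(-3)^k = 2^{k+1} + (-3)^{k+1}.
By induction, L_i = 2^i + (-3)^i for all i ≥ 1.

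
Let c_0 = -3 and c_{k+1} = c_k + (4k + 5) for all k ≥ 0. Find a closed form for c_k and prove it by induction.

Claim: c_k = 2k^2 + 3k − 3.

Base case: c_0 = -3, and 2·0^2 + 3·0 − 3 = -3.
Assume c_m = 2m^2 + 3m − 3.
Then c_{m+1} = c_m + (4m + 5) = (2m^2 + 3m − 3) + (4m + 5) = 2m^2 + 7m + 2,
and 2·(m+1)^2 + 3·(m+1) − 3 = 2m^2 + 7m + 2.
By induction, c_k = 2k^2 + 3k − 3 for all k ≥ 0.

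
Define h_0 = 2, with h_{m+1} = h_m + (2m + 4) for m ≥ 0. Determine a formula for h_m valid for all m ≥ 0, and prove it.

Claim: h_m = m^2 + 3m + 2.

Base case: h_0 = 2, and 0^2 + 3·0 + 2 = 2.
Assume h_k = k^2 + 3k + 2.
Then h_{k+1} = h_k + (2k + 4) = (k^2 + 3k + 2) + (2k + 4) = k^2 + 5k + 6,
and (k+1)^2 + 3·(k+1) + 2 = k^2 + 5k + 6.
By induction, h_m = m^2 + 3m + 2 for all m ≥ 0.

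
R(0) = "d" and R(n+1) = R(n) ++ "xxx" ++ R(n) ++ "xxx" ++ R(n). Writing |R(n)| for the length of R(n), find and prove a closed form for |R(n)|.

Claim: |R(n)| = 4·3^n − 3.

Base case: |R(0)| = 1, and 4·3^0 − 3 = 1.
Assume |R(j)| = 4·3^j − 3.
Then |R(j+1)| = 3|R(j)| + 6 = 3(4·3^j − 3) + 6 = 4·3^{j+1} − 9 + 6 = 4·3^{j+1} − 3.
By induction, |R(n)| = 4·3^n − 3 for all n ≥ 0.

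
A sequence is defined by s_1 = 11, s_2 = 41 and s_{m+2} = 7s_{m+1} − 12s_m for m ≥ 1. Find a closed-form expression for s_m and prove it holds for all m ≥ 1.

Claim: s_m = 2·4^m + 3^m.

Base cases: s_1 = 11 and 2·4^1 + 3^1 = 11; s_2 = 41 and 2·4^2 + 3^2 = 41.
Assume s_j = 2·4^j + 3^j for all 1 ≤ j ≤ r, where r ≥ 2.
Then s_{r+1} = 7s_r − 12s_{r−1} = 7·(2·4^r + 3^r) − 12·(2·4^{r−1} + 3^{r−1}) = 2·(7·4 − 12)4^{r−1} + (7·3 − 12)3^{r−1} = 32·4^{r−1} + 9·3^{r−1} = 2·4^{r+1} + 3^{r+1}.
So the formula holds for r+1, and by strong induction s_m = 2·4^m + 3^m for all m ≥ 1.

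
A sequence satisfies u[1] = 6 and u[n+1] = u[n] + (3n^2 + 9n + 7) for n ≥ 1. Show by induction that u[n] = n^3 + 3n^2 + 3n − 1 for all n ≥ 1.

Base case: u[1] = 6, and 1^3 + 3·1^2 + 3·1 − 1 = 6.
Assume u[k] = k^3 + 3k^2 + 3k − 1.
Then u[k+1] = u[k] + (3k^2 + 9k + 7) = (k^3 + 3k^2 + 3k − 1) + (3k^2 + 9k + 7) = k^3 + 6k^2 + 12k + 6,
and (k+1)^3 + 3·(k+1)^2 + 3·(k+1) − 1 = k^3 + 6k^2 + 12k + 6.
By induction, u[n] = n^3 + 3n^2 + 3n − 1 for all n ≥ 1.

u[n] = n^3 + 3n^2 + 3n − 1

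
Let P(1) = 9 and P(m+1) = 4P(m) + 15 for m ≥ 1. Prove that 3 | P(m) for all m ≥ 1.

Base case: P(1) = 9 = 3·3, so 3 | P(1).
Assume 3 | P(j), so P(j) = 3t for some integer t.
Then P(j+1) = 4P(j) + 15 = 4·(3t) + 15 = 3(4t + 5), so 3 | P(j+1).
By induction, 3 | P(m) for all m ≥ 1.

3 | P(m)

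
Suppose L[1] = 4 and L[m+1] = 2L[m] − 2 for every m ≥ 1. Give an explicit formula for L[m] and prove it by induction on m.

Claim: L[m] = 2^m + 2.

Base case: L[1] = 4, and 2^1 + 2 = 2 + 2 = 4.
Assume L[j] = 2^j + 2 for some j ≥ 1.
Then L[j+1] = 2L[j] − 2 = 2·(2^j + 2) − 2 = 2^{j+1} + 4 − 2 = 2^{j+1} + 2.
So the formula holds for j+1, and by induction L[m] = 2^m + 2 for all m ≥ 1.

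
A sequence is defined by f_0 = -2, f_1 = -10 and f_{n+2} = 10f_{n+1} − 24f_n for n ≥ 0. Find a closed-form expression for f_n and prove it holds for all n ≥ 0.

Claim: f_n = -4^n − 6^n.

Base cases: f_0 = -2 and -4^0 − 6^0 = -2; f_1 = -10 and -4^1 − 6^1 = -10.
Assume f_i = -4^i − 6^i for all 0 ≤ i ≤ j, where j ≥ 1.
Then f_{j+1} = 10f_j − 24f_{j−1} = 10·(-4^j − 6^j) − 24·(-4^{j−1} − 6^{j−1}) = -(10·4 − 24)4^{j−1} − (10·6 − 24)6^{j−1} = -16·4^{j−1} − 36·6^{j−1} = -4^{j+1} − 6^{j+1}.
So the formula holds for j+1, and by strong induction f_n = -4^n − 6^n for all n ≥ 0.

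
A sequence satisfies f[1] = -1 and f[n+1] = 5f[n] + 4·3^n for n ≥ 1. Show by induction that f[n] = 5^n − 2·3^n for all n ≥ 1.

Base case: f[1] = -1, and 5^1 − 2·3^1 = 5 − 6 = -1.
Assume f[m] = 5^m − 2·3^m for some m ≥ 1.
Then f[m+1] = 5f[m] + 4·3^m = 5·(5^m − 2·3^m) + 4·3^m = 5^{m+1} − 10·3^m + 4·3^m = 5^{m+1} − 6·3^m = 5^{m+1} − 2·3^{m+1}.
This completes the inductive step, so f[n] = 5^n − 2·3^n for all n ≥ 1.

f[n] = 5^n − 2·3^n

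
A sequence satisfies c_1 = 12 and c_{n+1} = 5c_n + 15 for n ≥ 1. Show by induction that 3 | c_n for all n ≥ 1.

Base case: c_1 = 12 = 3·4, so 3 | c_1.
Assume 3 | c_j, so c_j = 3t for some integer t.
Then c_{j+1} = 5c_j + 15 = 5·(3t) + 15 = 3(5t + 5), so 3 | c_{j+1}.
By induction, 3 | c_n for all n ≥ 1.

3 | c_n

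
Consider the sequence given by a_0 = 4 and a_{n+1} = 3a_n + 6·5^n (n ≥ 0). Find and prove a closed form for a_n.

Claim: a_n = 3^n + 3·5^n.

Base case: a_0 = 4, and 3^0 + 3·5^0 = 1 + 3 = 4.
Assume a_j = 3^j + 3·5^j for some j ≥ 0.
Then a_{j+1} = 3a_j + 6·5^j = 3·(3^j + 3·5^j) + 6·5^j = 3^{j+1} + 9·5^j + 6·5^j = 3^{j+1} + 15·5^j = 3^{j+1} + 3·5^{j+1}.
Hence a_n = 3^n + 3·5^n for every n ≥ 0, by induction.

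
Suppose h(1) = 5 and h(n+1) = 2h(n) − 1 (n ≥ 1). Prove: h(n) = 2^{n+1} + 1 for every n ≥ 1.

Base case: h(1) = 5, and 2^{1+1} + 1 = 4 + 1 = 5.
Assume h(r) = 2^{r+1} + 1 for some r ≥ 1.
Then h(r+1) = 2h(r) − 1 = 2·(2^{r+1} + 1) − 1 = 2^{r+2} + 2 − 1 = 2^{r+2} + 1.
By induction, h(n) = 2^{n+1} + 1 for all n ≥ 1.

h(n) = 2^{n+1} + 1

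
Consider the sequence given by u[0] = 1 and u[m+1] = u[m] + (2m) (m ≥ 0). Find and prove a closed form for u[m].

Claim: u[m] = m^2 − m + 1.

Base case: u[0] = 1, and 0^2 − 0 + 1 = 1.
Assume u[r] = r^2 − r + 1.
Then u[r+1] = u[r] + (2r) = (r^2 − r + 1) + (2r) = r^2 + r + 1,
and (r+1)^2 − (r+1) + 1 = r^2 + r + 1.
This completes the inductive step, so u[m] = m^2 − m + 1 for all m ≥ 0.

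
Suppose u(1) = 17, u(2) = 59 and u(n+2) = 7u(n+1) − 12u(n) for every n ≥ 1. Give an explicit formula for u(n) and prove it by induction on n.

Claim: u(n) = 3·3^n + 2·4^n.

Base cases: u(1) = 17 and 3·3^1 + 2·4^1 = 17; u(2) = 59 and 3·3^2 + 2·4^2 = 59.
Assume u(j) = 3·3^j + 2·4^j for all 1 ≤ j ≤ k, where k ≥ 2.
Then u(k+1) = 7u(k) − 12u(k−1) = 7·(3·3^k + 2·4^k) − 12·(3·3^{k−1} + 2·4^{k−1}) = 3·(7·3 − 12)3^{k−1} + 2·(7·4 − 12)4^{k−1} = 27·3^{k−1} + 32·4^{k−1} = 3·3^{k+1} + 2·4^{k+1}.
So the formula holds for k+1, and by strong induction u(n) = 3·3^n + 2·4^n for all n ≥ 1.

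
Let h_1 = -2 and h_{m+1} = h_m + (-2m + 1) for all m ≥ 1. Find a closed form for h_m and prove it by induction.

Claim: h_m = -m^2 + 2m − 3.

Base case: h_1 = -2, and -1^2 + 2·1 − 3 = -2.
Assume h_k = -k^2 + 2k − 3.
Then h_{k+1} = h_k + (-2k + 1) = (-k^2 + 2k − 3) + (-2k + 1) = -k^2 − 2,
and -(k+1)^2 + 2·(k+1) − 3 = -k^2 − 2.
Hence h_m = -m^2 + 2m − 3 for every m ≥ 1, by induction.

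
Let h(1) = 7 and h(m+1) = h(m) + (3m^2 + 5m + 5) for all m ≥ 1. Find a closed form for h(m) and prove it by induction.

Claim: h(m) = m^3 + m^2 + 3m + 2.

Base case: h(1) = 7, and 1^3 + 1^2 + 3·1 + 2 = 7.
Assume h(j) = j^3 + j^2 + 3j + 2.
Then h(j+1) = h(j) + (3j^2 + 5j + 5) = (j^3 + j^2 + 3j + 2) + (3j^2 + 5j + 5) = j^3 + 4j^2 + 8j + 7,
and (j+1)^3 + (j+1)^2 + 3·(j+1) + 2 = j^3 + 4j^2 + 8j + 7.
By induction, h(m) = m^3 + m^2 + 3m + 2 for all m ≥ 1.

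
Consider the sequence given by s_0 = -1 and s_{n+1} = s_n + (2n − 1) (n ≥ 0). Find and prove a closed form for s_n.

Claim: s_n = n^2 − 2n − 1.

Base case: s_0 = -1, and 0^2 − 2·0 − 1 = -1.
Assume s_k = k^2 − 2k − 1.
Then s_{k+1} = s_k + (2k − 1) = (k^2 − 2k − 1) + (2k − 1) = k^2 − 2,
and (k+1)^2 − 2·(k+1) − 1 = k^2 − 2.
This completes the inductive step, so s_n = n^2 − 2n − 1 for all n ≥ 0.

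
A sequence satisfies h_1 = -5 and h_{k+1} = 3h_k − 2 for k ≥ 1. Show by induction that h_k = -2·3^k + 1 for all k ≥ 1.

Base case: h_1 = -5, and -2·3^1 + 1 = -6 + 1 = -5.
Assume h_m = -2·3^m + 1 for some m ≥ 1.
Then h_{m+1} = 3h_m − 2 = 3·(-2·3^m + 1) − 2 = -6·3^m + 3 − 2 = -2·3^{m+1} + 1.
Hence h_k = -2·3^k + 1 for every k ≥ 1, by induction.

h_k = -2·3^k + 1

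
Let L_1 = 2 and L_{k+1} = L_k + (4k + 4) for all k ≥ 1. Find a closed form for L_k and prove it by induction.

Claim: L_k = 2k^2 + 2k − 2.

Base case: L_1 = 2, and 2·1^2 + 2·1 − 2 = 2.
Assume L_m = 2m^2 + 2m − 2.
Then L_{m+1} = L_m + (4m + 4) = (2m^2 + 2m − 2) + (4m + 4) = 2m^2 + 6m + 2,
and 2·(m+1)^2 + 2·(m+1) − 2 = 2m^2 + 6m + 2.
This completes the inductive step, so L_k = 2k^2 + 2k − 2 for all k ≥ 1.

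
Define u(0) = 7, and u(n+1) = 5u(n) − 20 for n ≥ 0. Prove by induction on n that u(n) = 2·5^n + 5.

Base case: u(0) = 7, and 2·5^0 + 5 = 2 + 5 = 7.
Assume u(j) = 2·5^j + 5 for some j ≥ 0.
Then u(j+1) = 5u(j) − 20 = 5·(2·5^j + 5) − 20 = 10·5^j + 25 − 20 = 2·5^{j+1} + 5.
Hence u(n) = 2·5^n + 5 for every n ≥ 0, by induction.

u(n) = 2·5^n + 5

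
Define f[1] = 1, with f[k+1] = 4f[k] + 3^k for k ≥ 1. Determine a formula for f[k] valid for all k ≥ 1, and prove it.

Claim: f[k] = 4^k − 3^k.

Base case: f[1] = 1, and 4^1 − 3^1 = 4 − 3 = 1.
Assume f[m] = 4^m − 3^m for some m ≥ 1.
Then f[m+1] = 4f[m] + 3^m = 4·(4^m − 3^m) + 3^m = 4^{m+1} − 4·3^m + 3^m = 4^{m+1} − 3·3^m = 4^{m+1} − 3^{m+1}.
This completes the inductive step, so f[k] = 4^k − 3^k for all k ≥ 1.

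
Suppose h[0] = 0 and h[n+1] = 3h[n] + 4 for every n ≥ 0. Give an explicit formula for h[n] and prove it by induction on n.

Claim: h[n] = 2·3^n − 2.

Base case: h[0] = 0, and 2·3^0 − 2 = 2 − 2 = 0.
Assume h[k] = 2·3^k − 2 for some k ≥ 0.
Then h[k+1] = 3h[k] + 4 = 3·(2·3^k − 2) + 4 = 6·3^k − 6 + 4 = 2·3^{k+1} − 2.
So the formula holds for k+1, and by induction h[n] = 2·3^n − 2 for all n ≥ 0.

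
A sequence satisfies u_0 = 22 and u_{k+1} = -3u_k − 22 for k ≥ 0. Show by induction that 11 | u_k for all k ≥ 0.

Base case: u_0 = 22 = 11·2, so 11 | u_0.
Assume 11 | u_j, so u_j = 11t for some integer t.
Then u_{j+1} = -3u_j − 22 = -3·(11t) − 22 = 11(-3t − 2), so 11 | u_{j+1}.
By induction, 11 | u_k for all k ≥ 0.

11 | u_k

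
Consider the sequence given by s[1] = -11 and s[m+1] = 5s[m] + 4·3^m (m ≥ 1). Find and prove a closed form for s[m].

Claim: s[m] = -5^m − 2·3^m.

Base case: s[1] = -11, and -5^1 − 2·3^1 = -5 − 6 = -11.
Assume s[k] = -5^k − 2·3^k for some k ≥ 1.
Then s[k+1] = 5s[k] + 4·3^k = 5·(-5^k − 2·3^k) + 4·3^k = -5^{k+1} − 10·3^k + 4·3^k = -5^{k+1} − 6·3^k = -5^{k+1} − 2·3^{k+1}.
This completes the inductive step, so s[m] = -5^m − 2·3^m for all m ≥ 1.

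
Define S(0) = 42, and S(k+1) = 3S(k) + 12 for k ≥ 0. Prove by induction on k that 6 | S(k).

Base case: S(0) = 42 = 6·7, so 6 | S(0).
Assume 6 | S(j), so S(j) = 6t for some integer t.
Then S(j+1) = 3S(j) + 12 = 3·(6t) + 12 = 6(3t + 2), so 6 | S(j+1).
By induction, 6 | S(k) for all k ≥ 0.

6 | S(k)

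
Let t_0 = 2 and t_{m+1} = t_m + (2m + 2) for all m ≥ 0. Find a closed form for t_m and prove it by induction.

Claim: t_m = m^2 + m + 2.

Base case: t_0 = 2, and 0^2 + 0 + 2 = 2.
Assume t_j = j^2 + j + 2.
Then t_{j+1} = t_j + (2j + 2) = (j^2 + j + 2) + (2j + 2) = j^2 + 3j + 4,
and (j+1)^2 + (j+1) + 2 = j^2 + 3j + 4.
This completes the inductive step, so t_m = m^2 + m + 2 for all m ≥ 0.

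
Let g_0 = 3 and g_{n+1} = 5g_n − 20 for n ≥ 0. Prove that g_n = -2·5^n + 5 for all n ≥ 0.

Base case: g_0 = 3, and -2·5^0 + 5 = -2 + 5 = 3.
Assume g_m = -2·5^m + 5 for some m ≥ 0.
Then g_{m+1} = 5g_m − 20 = 5·(-2·5^m + 5) − 20 = -10·5^m + 25 − 20 = -2·5^{m+1} + 5.
So the formula holds for m+1, and by induction g_n = -2·5^n + 5 for all n ≥ 0.

g_n = -2·5^n + 5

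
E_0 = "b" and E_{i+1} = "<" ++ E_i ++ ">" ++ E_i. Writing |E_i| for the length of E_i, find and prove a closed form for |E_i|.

Claim: |E_i| = 3·2^i − 2.

Base case: |E_0| = 1, and 3·2^0 − 2 = 1.
Assume |E_m| = 3·2^m − 2.
Then |E_{m+1}| = 1 + |E_m| + 1 + |E_m| = 2|E_m| + 2 = 2(3·2^m − 2) + 2 = 3·2^{m+1} − 4 + 2 = 3·2^{m+1} − 2.
This completes the inductive step, so |E_i| = 3·2^i − 2 for all i ≥ 0.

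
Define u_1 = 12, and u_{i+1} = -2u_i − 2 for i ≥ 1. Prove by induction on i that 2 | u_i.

Base case: u_1 = 12 = 2·6, so 2 | u_1.
Assume 2 | u_m, so u_m = 2t for some integer t.
Then u_{m+1} = -2u_m − 2 = -2·(2t) − 2 = 2(-2t − 1), so 2 | u_{m+1}.
Hence 2 | u_i for every i ≥ 1, by induction.

2 | u_i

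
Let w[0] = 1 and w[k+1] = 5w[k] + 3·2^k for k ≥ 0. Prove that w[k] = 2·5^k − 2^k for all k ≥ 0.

Base case: w[0] = 1, and 2·5^0 − 2^0 = 2 − 1 = 1.
Assume w[j] = 2·5^j − 2^j for some j ≥ 0.
Then w[j+1] = 5w[j] + 3·2^j = 5·(2·5^j − 2^j) + 3·2^j = 2·5^{j+1} − 5·2^j + 3·2^j = 2·5^{j+1} − 2·2^j = 2·5^{j+1} − 2^{j+1}.
So the formula holds for j+1, and by induction w[k] = 2·5^k − 2^k for all k ≥ 0.

w[k] = 2·5^k − 2^k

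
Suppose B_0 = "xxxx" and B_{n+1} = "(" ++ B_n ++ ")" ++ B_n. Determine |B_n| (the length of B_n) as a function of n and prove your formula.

Claim: |B_n| = 6·2^n − 2.

Base case: |B_0| = 4, and 6·2^0 − 2 = 4.
Assume |B_j| = 6·2^j − 2.
Then |B_{j+1}| = 1 + |B_j| + 1 + |B_j| = 2|B_j| + 2 = 2(6·2^j − 2) + 2 = 6·2^{j+1} − 4 + 2 = 6·2^{j+1} − 2.
Hence |B_n| = 6·2^n − 2 for every n ≥ 0, by induction.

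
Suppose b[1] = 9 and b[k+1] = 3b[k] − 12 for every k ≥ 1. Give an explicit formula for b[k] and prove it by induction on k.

Claim: b[k] = 3^k + 6.

Base case: b[1] = 9, and 3^1 + 6 = 3 + 6 = 9.
Assume b[r] = 3^r + 6 for some r ≥ 1.
Then b[r+1] = 3b[r] − 12 = 3·(3^r + 6) − 12 = 3^{r+1} + 18 − 12 = 3^{r+1} + 6.
This completes the inductive step, so b[k] = 3^k + 6 for all k ≥ 1.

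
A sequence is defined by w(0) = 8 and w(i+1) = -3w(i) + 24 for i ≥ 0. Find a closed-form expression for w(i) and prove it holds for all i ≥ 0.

Claim: w(i) = 2·(-3)^i + 6.

Base case: w(0) = 8, and 2·(-3)^0 + 6 = 2 + 6 = 8.
Assume w(k) = 2·(-3)^k + 6 for some k ≥ 0.
Then w(k+1) = -3w(k) + 24 = -3·(2·(-3)^k + 6) + 24 = -6·(-3)^k − 18 + 24 = 2·(-3)^{k+1} + 6.
So the formula holds for k+1, and by induction w(i) = 2·(-3)^i + 6 for all i ≥ 0.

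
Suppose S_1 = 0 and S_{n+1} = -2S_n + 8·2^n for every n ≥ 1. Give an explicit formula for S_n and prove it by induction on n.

Claim: S_n = 2·(-2)^n + 2·2^n.

Base case: S_1 = 0, and 2·(-2)^1 + 2·2^1 = -4 + 4 = 0.
Assume S_k = 2·(-2)^k + 2·2^k for some k ≥ 1.
Then S_{k+1} = -2S_k + 8·2^k = -2·(2·(-2)^k + 2·2^k) + 8·2^k = 2·(-2)^{k+1} − 4·2^k + 8·2^k = 2·(-2)^{k+1} + 4·2^k = 2·(-2)^{k+1} + 2·2^{k+1}.
Hence S_n = 2·(-2)^n + 2·2^n for every n ≥ 1, by induction.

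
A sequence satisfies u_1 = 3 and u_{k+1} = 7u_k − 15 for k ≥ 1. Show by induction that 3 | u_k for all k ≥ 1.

Base case: u_1 = 3 = 3·1, so 3 | u_1.
Assume 3 | u_m, so u_m = 3t for some integer t.
Then u_{m+1} = 7u_m − 15 = 7·(3t) − 15 = 3(7t − 5), so 3 | u_{m+1}.
This completes the inductive step, so 3 | u_k for all k ≥ 1.

3 | u_k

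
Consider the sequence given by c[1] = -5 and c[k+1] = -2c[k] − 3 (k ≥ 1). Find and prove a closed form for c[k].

Claim: c[k] = 2·(-2)^k − 1.

Base case: c[1] = -5, and 2·(-2)^1 − 1 = -4 − 1 = -5.
Assume c[r] = 2·(-2)^r − 1 for some r ≥ 1.
Then c[r+1] = -2c[r] − 3 = -2·(2·(-2)^r − 1) − 3 = -4·(-2)^r + 2 − 3 = 2·(-2)^{r+1} − 1.
By induction, c[k] = 2·(-2)^k − 1 for all k ≥ 1.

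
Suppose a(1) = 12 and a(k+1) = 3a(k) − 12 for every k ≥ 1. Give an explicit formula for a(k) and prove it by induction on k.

Claim: a(k) = 2·3^k + 6.

Base case: a(1) = 12, and 2·3^1 + 6 = 6 + 6 = 12.
Assume a(r) = 2·3^r + 6 for some r ≥ 1.
Then a(r+1) = 3a(r) − 12 = 3·(2·3^r + 6) − 12 = 6·3^r + 18 − 12 = 2·3^{r+1} + 6.
Hence a(k) = 2·3^k + 6 for every k ≥ 1, by induction.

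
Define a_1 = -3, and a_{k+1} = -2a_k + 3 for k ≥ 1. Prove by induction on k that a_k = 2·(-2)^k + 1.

Base case: a_1 = -3, and 2·(-2)^1 + 1 = -4 + 1 = -3.
Assume a_j = 2·(-2)^j + 1 for some j ≥ 1.
Then a_{j+1} = -2a_j + 3 = -2·(2·(-2)^j + 1) + 3 = -4·(-2)^j − 2 + 3 = 2·(-2)^{j+1} + 1.
By induction, a_k = 2·(-2)^k + 1 for all k ≥ 1.

a_k = 2·(-2)^k + 1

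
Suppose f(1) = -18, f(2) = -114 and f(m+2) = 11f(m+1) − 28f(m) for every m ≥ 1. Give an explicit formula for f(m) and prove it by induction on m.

Claim: f(m) = -4^m − 2·7^m.

Base cases: f(1) = -18 and -4^1 − 2·7^1 = -18; f(2) = -114 and -4^2 − 2·7^2 = -114.
Assume f(j) = -4^j − 2·7^j for all 1 ≤ j ≤ k, where k ≥ 2.
Then f(k+1) = 11f(k) − 28f(k−1) = 11·(-4^k − 2·7^k) − 28·(-4^{k−1} − 2·7^{k−1}) = -(11·4 − 28)4^{k−1} − 2·(11·7 − 28)7^{k−1} = -16·4^{k−1} − 98·7^{k−1} = -4^{k+1} − 2·7^{k+1}.
So the formula holds for k+1, and by strong induction f(m) = -4^m − 2·7^m for all m ≥ 1.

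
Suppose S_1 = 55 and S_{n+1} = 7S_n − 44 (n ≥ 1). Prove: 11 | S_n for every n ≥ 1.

Base case: S_1 = 55 = 11·5, so 11 | S_1.
Assume 11 | S_j, so S_j = 11t for some integer t.
Then S_{j+1} = 7S_j − 44 = 7·(11t) − 44 = 11(7t − 4), so 11 | S_{j+1}.
This completes the inductive step, so 11 | S_n for all n ≥ 1.

11 | S_n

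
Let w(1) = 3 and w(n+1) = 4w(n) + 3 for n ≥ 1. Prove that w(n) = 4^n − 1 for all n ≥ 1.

Base case: w(1) = 3, and 4^1 − 1 = 4 − 1 = 3.
Assume w(r) = 4^r − 1 for some r ≥ 1.
Then w(r+1) = 4w(r) + 3 = 4·(4^r − 1) + 3 = 4^{r+1} − 4 + 3 = 4^{r+1} − 1.
Hence w(n) = 4^n − 1 for every n ≥ 1, by induction.

w(n) = 4^n − 1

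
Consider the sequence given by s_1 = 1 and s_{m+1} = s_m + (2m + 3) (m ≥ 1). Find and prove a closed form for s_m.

Claim: s_m = m^2 + 2m − 2.

Base case: s_1 = 1, and 1^2 + 2·1 − 2 = 1.
Assume s_j = j^2 + 2j − 2.
Then s_{j+1} = s_j + (2j + 3) = (j^2 + 2j − 2) + (2j + 3) = j^2 + 4j + 1,
and (j+1)^2 + 2·(j+1) − 2 = j^2 + 4j + 1.
By induction, s_m = m^2 + 2m − 2 for all m ≥ 1.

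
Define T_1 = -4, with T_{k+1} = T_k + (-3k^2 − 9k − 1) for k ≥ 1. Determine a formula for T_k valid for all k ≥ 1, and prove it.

Claim: T_k = -k^3 − 3k^2 + 3k − 3.

Base case: T_1 = -4, and -1^3 − 3·1^2 + 3·1 − 3 = -4.
Assume T_r = -r^3 − 3r^2 + 3r − 3.
Then T_{r+1} = T_r + (-3r^2 − 9r − 1) = (-r^3 − 3r^2 + 3r − 3) + (-3r^2 − 9r − 1) = -r^3 − 6r^2 − 6r − 4,
and -(r+1)^3 − 3·(r+1)^2 + 3·(r+1) − 3 = -r^3 − 6r^2 − 6r − 4.
Hence T_k = -k^3 − 3k^2 + 3k − 3 for every k ≥ 1, by induction.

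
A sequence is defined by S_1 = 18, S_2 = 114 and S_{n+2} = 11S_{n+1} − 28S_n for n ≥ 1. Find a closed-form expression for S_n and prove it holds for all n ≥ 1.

Claim: S_n = 4^n + 2·7^n.

Base cases: S_1 = 18 and 4^1 + 2·7^1 = 18; S_2 = 114 and 4^2 + 2·7^2 = 114.
Assume S_j = 4^j + 2·7^j for all 1 ≤ j ≤ k, where k ≥ 2.
Then S_{k+1} = 11S_k − 28S_{k−1} = 11·(4^k + 2·7^k) − 28·(4^{k−1} + 2·7^{k−1}) = (11·4 − 28)4^{k−1} + 2·(11·7 − 28)7^{k−1} = 16·4^{k−1} + 98·7^{k−1} = 4^{k+1} + 2·7^{k+1}.
This completes the inductive step, so S_n = 4^n + 2·7^n for all n ≥ 1.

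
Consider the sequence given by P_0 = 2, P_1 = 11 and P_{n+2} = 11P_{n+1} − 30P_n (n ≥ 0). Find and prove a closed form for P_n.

Claim: P_n = 6^n + 5^n.

Base cases: P_0 = 2 and 6^0 + 5^0 = 2; P_1 = 11 and 6^1 + 5^1 = 11.
Assume P_j = 6^j + 5^j for all 0 ≤ j ≤ r, where r ≥ 1.
Then P_{r+1} = 11P_r − 30P_{r−1} = 11·(6^r + 5^r) − 30·(6^{r−1} + 5^{r−1}) = (11·6 − 30)6^{r−1} + (11·5 − 30)5^{r−1} = 36·6^{r−1} + 25·5^{r−1} = 6^{r+1} + 5^{r+1}.
This completes the inductive step, so P_n = 6^n + 5^n for all n ≥ 0.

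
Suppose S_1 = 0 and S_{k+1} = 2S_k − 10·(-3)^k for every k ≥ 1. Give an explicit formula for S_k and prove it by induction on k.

Claim: S_k = 3·2^k + 2·(-3)^k.

Base case: S_1 = 0, and 3·2^1 + 2·(-3)^1 = 6 − 6 = 0.
Assume S_j = 3·2^j + 2·(-3)^j for some j ≥ 1.
Then S_{j+1} = 2S_j − 10·(-3)^j = 2·(3·2^j + 2·(-3)^j) − 10·(-3)^j = 3·2^{j+1} + 4·(-3)^j − 10·(-3)^j = 3·2^{j+1} − 6·(-3)^j = 3·2^{j+1} + 2·(-3)^{j+1}.
So the formula holds for j+1, and by induction S_k = 3·2^k + 2·(-3)^k for all k ≥ 1.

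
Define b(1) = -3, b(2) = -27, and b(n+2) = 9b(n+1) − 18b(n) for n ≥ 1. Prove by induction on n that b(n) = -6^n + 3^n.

Base cases: b(1) = -3 and -6^1 + 3^1 = -3; b(2) = -27 and -6^2 + 3^2 = -27.
Assume b(j) = -6^j + 3^j for all 1 ≤ j ≤ m, where m ≥ 2.
Then b(m+1) = 9b(m) − 18b(m−1) = 9·(-6^m + 3^m) − 18·(-6^{m−1} + 3^{m−1}) = -(9·6 − 18)6^{m−1} + (9·3 − 18)3^{m−1} = -36·6^{m−1} + 9·3^{m−1} = -6^{m+1} + 3^{m+1}.
So the formula holds for m+1, and by strong induction b(n) = -6^n + 3^n for all n ≥ 1.

b(n) = -6^n + 3^n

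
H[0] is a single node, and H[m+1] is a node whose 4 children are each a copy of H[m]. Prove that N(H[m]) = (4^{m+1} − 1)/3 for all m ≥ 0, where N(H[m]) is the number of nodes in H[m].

Base case: N(H[0]) = 1, and (4^{0+1} − 1)/3 = 1.
Assume N(H[k]) = (4^{k+1} − 1)/3.
Then N(H[k+1]) = 1 + 4N(H[k]) = 1 + 4·(4^{k+1} − 1)/3 = 1 + (4^{k+2} − 4)/3 = (3 + 4^{k+2} − 4)/3 = (4^{k+2} − 1)/3.
By induction, N(H[m]) = (4^{m+1} − 1)/3 for all m ≥ 0.

N(H[m]) = (4^{m+1} − 1)/3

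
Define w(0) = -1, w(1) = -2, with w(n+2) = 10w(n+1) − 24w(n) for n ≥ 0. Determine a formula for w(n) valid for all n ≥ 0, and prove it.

Claim: w(n) = 6^n − 2·4^n.

Base cases: w(0) = -1 and 6^0 − 2·4^0 = -1; w(1) = -2 and 6^1 − 2·4^1 = -2.
Assume w(j) = 6^j − 2·4^j for all 0 ≤ j ≤ k, where k ≥ 1.
Then w(k+1) = 10w(k) − 24w(k−1) = 10·(6^k − 2·4^k) − 24·(6^{k−1} − 2·4^{k−1}) = (10·6 − 24)6^{k−1} − 2·(10·4 − 24)4^{k−1} = 36·6^{k−1} − 32·4^{k−1} = 6^{k+1} − 2·4^{k+1}.
This completes the inductive step, so w(n) = 6^n − 2·4^n for all n ≥ 0.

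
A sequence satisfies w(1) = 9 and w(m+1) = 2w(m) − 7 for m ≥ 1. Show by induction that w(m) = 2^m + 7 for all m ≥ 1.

Base case: w(1) = 9, and 2^1 + 7 = 2 + 7 = 9.
Assume w(k) = 2^k + 7 for some k ≥ 1.
Then w(k+1) = 2w(k) − 7 = 2·(2^k + 7) − 7 = 2^{k+1} + 14 − 7 = 2^{k+1} + 7.
Hence w(m) = 2^m + 7 for every m ≥ 1, by induction.

w(m) = 2^m + 7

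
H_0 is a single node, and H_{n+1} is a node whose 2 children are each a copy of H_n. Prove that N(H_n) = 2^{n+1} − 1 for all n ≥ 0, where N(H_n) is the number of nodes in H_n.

Base case: N(H_0) = 1, and 2^{0+1} − 1 = 1.
Assume N(H_r) = 2^{r+1} − 1.
Then N(H_{r+1}) = 1 + 2N(H_r) = 1 + 2(2^{r+1} − 1) = 2^{r+2} − 2 + 1 = 2^{r+2} − 1.
Hence N(H_n) = 2^{n+1} − 1 for every n ≥ 0, by induction.

N(H_n) = 2^{n+1} − 1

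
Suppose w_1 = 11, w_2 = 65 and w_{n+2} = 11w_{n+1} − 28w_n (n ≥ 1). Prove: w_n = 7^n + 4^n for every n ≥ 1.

Base cases: w_1 = 11 and 7^1 + 4^1 = 11; w_2 = 65 and 7^2 + 4^2 = 65.
Assume w_j = 7^j + 4^j for all 1 ≤ j ≤ r, where r ≥ 2.
Then w_{r+1} = 11w_r − 28w_{r−1} = 11·(7^r + 4^r) − 28·(7^{r−1} + 4^{r−1}) = (11·7 − 28)7^{r−1} + (11·4 − 28)4^{r−1} = 49·7^{r−1} + 16·4^{r−1} = 7^{r+1} + 4^{r+1}.
By strong induction, w_n = 7^n + 4^n for all n ≥ 1.

w_n = 7^n + 4^n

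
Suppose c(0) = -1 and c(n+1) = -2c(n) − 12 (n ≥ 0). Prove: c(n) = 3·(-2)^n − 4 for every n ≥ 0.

Base case: c(0) = -1, and 3·(-2)^0 − 4 = 3 − 4 = -1.
Assume c(r) = 3·(-2)^r − 4 for some r ≥ 0.
Then c(r+1) = -2c(r) − 12 = -2·(3·(-2)^r − 4) − 12 = -6·(-2)^r + 8 − 12 = 3·(-2)^{r+1} − 4.
Hence c(n) = 3·(-2)^n − 4 for every n ≥ 0, by induction.

c(n) = 3·(-2)^n − 4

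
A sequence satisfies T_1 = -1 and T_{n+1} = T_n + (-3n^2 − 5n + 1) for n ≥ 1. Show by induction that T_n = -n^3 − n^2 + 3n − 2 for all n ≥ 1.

Base case: T_1 = -1, and -1^3 − 1^2 + 3·1 − 2 = -1.
Assume T_j = -j^3 − j^2 + 3j − 2.
Then T_{j+1} = T_j + (-3j^2 − 5j + 1) = (-j^3 − j^2 + 3j − 2) + (-3j^2 − 5j + 1) = -j^3 − 4j^2 − 2j − 1,
and -(j+1)^3 − (j+1)^2 + 3·(j+1) − 2 = -j^3 − 4j^2 − 2j − 1.
By induction, T_n = -n^3 − n^2 + 3n − 2 for all n ≥ 1.

T_n = -n^3 − n^2 + 3n − 2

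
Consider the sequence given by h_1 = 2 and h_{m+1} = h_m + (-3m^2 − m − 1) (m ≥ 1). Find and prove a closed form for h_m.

Claim: h_m = -m^3 + m^2 − m + 3.

Base case: h_1 = 2, and -1^3 + 1^2 − 1 + 3 = 2.
Assume h_k = -k^3 + k^2 − k + 3.
Then h_{k+1} = h_k + (-3k^2 − k − 1) = (-k^3 + k^2 − k + 3) + (-3k^2 − k − 1) = -k^3 − 2k^2 − 2k + 2,
and -(k+1)^3 + (k+1)^2 − (k+1) + 3 = -k^3 − 2k^2 − 2k + 2.
Hence h_m = -m^3 + m^2 − m + 3 for every m ≥ 1, by induction.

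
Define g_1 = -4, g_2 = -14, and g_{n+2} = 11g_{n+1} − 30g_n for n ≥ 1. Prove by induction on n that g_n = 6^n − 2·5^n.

Base cases: g_1 = -4 and 6^1 − 2·5^1 = -4; g_2 = -14 and 6^2 − 2·5^2 = -14.
Assume g_j = 6^j − 2·5^j for all 1 ≤ j ≤ m, where m ≥ 2.
Then g_{m+1} = 11g_m − 30g_{m−1} = 11·(6^m − 2·5^m) − 30·(6^{m−1} − 2·5^{m−1}) = (11·6 − 30)6^{m−1} − 2·(11·5 − 30)5^{m−1} = 36·6^{m−1} − 50·5^{m−1} = 6^{m+1} − 2·5^{m+1}.
Hence g_n = 6^n − 2·5^n for every n ≥ 1, by strong induction.

g_n = 6^n − 2·5^n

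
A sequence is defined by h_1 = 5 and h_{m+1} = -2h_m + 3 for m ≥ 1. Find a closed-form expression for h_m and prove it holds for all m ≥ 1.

Claim: h_m = -2·(-2)^m + 1.

Base case: h_1 = 5, and -2·(-2)^1 + 1 = 4 + 1 = 5.
Assume h_j = -2·(-2)^j + 1 for some j ≥ 1.
Then h_{j+1} = -2h_j + 3 = -2·(-2·(-2)^j + 1) + 3 = 4·(-2)^j − 2 + 3 = -2·(-2)^{j+1} + 1.
This completes the inductive step, so h_m = -2·(-2)^m + 1 for all m ≥ 1.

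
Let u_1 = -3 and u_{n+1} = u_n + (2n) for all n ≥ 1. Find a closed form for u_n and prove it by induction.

Claim: u_n = n^2 − n − 3.

Base case: u_1 = -3, and 1^2 − 1 − 3 = -3.
Assume u_k = k^2 − k − 3.
Then u_{k+1} = u_k + (2k) = (k^2 − k − 3) + (2k) = k^2 + k − 3,
and (k+1)^2 − (k+1) − 3 = k^2 + k − 3.
This completes the inductive step, so u_n = n^2 − n − 3 for all n ≥ 1.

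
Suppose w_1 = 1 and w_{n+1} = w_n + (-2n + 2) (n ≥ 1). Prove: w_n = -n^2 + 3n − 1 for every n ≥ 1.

Base case: w_1 = 1, and -1^2 + 3·1 − 1 = 1.
Assume w_m = -m^2 + 3m − 1.
Then w_{m+1} = w_m + (-2m + 2) = (-m^2 + 3m − 1) + (-2m + 2) = -m^2 + m + 1,
and -(m+1)^2 + 3·(m+1) − 1 = -m^2 + m + 1.
Hence w_n = -n^2 + 3n − 1 for every n ≥ 1, by induction.

w_n = -n^2 + 3n − 1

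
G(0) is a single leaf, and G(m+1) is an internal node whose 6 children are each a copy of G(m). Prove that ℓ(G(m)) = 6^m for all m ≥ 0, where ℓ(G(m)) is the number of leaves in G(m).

Base case: ℓ(G(0)) = 1, and 6^0 = 1.
Assume ℓ(G(r)) = 6^r.
Then ℓ(G(r+1)) = 6·ℓ(G(r)) = 6·6^r = 6^{r+1}.
By induction, ℓ(G(m)) = 6^m for all m ≥ 0.

ℓ(G(m)) = 6^m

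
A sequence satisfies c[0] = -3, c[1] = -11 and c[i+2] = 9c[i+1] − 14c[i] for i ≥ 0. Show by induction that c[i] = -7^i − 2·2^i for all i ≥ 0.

Base cases: c[0] = -3 and -7^0 − 2·2^0 = -3; c[1] = -11 and -7^1 − 2·2^1 = -11.
Assume c[t] = -7^t − 2·2^t for all 0 ≤ t ≤ j, where j ≥ 1.
Then c[j+1] = 9c[j] − 14c[j−1] = 9·(-7^j − 2·2^j) − 14·(-7^{j−1} − 2·2^{j−1}) = -(9·7 − 14)7^{j−1} − 2·(9·2 − 14)2^{j−1} = -49·7^{j−1} − 8·2^{j−1} = -7^{j+1} − 2·2^{j+1}.
Hence c[i] = -7^i − 2·2^i for every i ≥ 0, by strong induction.

c[i] = -7^i − 2·2^i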